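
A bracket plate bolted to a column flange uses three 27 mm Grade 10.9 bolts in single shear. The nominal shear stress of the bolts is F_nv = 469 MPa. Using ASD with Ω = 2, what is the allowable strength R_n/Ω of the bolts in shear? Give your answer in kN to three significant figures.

403 kN

A_b = π × 27² / 4 = 572.6 mm².
R_n = F_nv · A_b · n · n_s = 469 × 572.6 × 3 × 1 / 1000 = 805.6 kN.
Allowable strength R_n/Ω = 805.6 / 2 = 403 kN.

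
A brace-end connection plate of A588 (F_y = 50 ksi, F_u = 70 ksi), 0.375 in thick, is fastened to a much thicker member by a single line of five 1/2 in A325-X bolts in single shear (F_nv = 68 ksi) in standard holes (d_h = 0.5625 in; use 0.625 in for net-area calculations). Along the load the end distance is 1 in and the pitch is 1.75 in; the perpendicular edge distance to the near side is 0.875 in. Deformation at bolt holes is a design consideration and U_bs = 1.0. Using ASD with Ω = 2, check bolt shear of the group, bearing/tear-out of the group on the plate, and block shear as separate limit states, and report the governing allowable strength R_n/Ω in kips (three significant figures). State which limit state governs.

33.4 kips (bolt shear governs)

Bolt shear: A_b = π·0.5²/4 = 0.1963 in²; R_n = 68 × 0.1963 × 5 × 1 = 66.76 kips → 66.76 / 2 = 33.4 kips.
Bearing: edge l_c = 0.7188, r_n = 22.64 kips; interior l_c = 1.188, r_n = 31.5 kips; R_n = 22.64 + 4·31.5 = 148.6 kips → 74.3 kips.
Block shear: A_gv = 3, A_nv = 1.945, A_nt = 0.2109 in²; R_n = min(0.6F_uA_nv, 0.6F_yA_gv) + U_bs·F_u·A_nt = 96.47 kips → 48.2 kips.
Bolt shear governs: 33.4 kips.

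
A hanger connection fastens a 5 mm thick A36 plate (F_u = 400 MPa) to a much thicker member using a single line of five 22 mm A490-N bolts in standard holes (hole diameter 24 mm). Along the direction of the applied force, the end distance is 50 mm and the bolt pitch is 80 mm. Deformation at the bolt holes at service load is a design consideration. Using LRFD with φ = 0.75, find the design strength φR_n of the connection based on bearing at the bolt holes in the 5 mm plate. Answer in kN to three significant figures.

385 kN

Per bolt r_n = 1.2 l_c t F_u ≤ 2.4 d t F_u; upper limit = 2.4 × 22 × 5 × 400 / 1000 = 105.6 kN.
Edge bolt: l_c = 50 − 24/2 = 38 mm → 1.2 × 38 × 5 × 400 / 1000 = 91.2 → r_n = 91.2 kN.
Interior bolts: l_c = 80 − 24 = 56 mm → 1.2 × 56 × 5 × 400 / 1000 = 134.4 → r_n = 105.6 kN.
R_n = 1 × 91.2 + 4 × 105.6 = 513.6 kN.
Design strength φR_n = 0.75 × 513.6 = 385 kN.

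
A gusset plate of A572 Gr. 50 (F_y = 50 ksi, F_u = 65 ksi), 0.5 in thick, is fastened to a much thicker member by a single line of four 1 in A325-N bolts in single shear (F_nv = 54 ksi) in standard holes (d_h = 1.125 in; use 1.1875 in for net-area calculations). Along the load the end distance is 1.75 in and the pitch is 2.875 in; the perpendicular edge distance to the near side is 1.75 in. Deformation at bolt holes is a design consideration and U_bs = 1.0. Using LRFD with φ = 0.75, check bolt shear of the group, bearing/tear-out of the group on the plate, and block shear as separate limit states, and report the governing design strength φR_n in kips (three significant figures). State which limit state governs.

119 kips (block shear governs)

Bolt shear: A_b = π·1²/4 = 0.7854 in²; R_n = 54 × 0.7854 × 4 × 1 = 169.6 kips → 0.75 × 169.6 = 127 kips.
Bearing: edge l_c = 1.188, r_n = 46.31 kips; interior l_c = 1.75, r_n = 68.25 kips; R_n = 46.31 + 3·68.25 = 251.1 kips → 188 kips.
Block shear: A_gv = 5.188, A_nv = 3.109, A_nt = 0.5781 in²; R_n = min(0.6F_uA_nv, 0.6F_yA_gv) + U_bs·F_u·A_nt = 158.8 kips → 119 kips.
Block shear governs: 119 kips.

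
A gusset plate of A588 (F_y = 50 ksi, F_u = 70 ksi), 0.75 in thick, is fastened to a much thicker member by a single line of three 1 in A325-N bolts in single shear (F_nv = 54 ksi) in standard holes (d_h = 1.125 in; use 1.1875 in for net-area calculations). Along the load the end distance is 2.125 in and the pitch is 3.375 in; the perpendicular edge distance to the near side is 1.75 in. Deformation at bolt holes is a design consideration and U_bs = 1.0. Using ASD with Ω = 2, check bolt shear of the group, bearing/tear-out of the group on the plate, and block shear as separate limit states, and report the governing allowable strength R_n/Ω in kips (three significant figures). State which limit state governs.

Bolt shear: A_b = π·1²/4 = 0.7854 in²; R_n = 54 × 0.7854 × 3 × 1 = 127.2 kips → 127.2 / 2 = 63.6 kips.
Bearing: edge l_c = 1.562, r_n = 98.44 kips; interior l_c = 2.25, r_n = 126 kips; R_n = 98.44 + 2·126 = 350.4 kips → 175 kips.
Block shear: A_gv = 6.656, A_nv = 4.43, A_nt = 0.8672 in²; R_n = min(0.6F_uA_nv, 0.6F_yA_gv) + U_bs·F_u·A_nt = 246.8 kips → 123 kips.
Bolt shear governs: 63.6 kips.

63.6 kips (bolt shear governs)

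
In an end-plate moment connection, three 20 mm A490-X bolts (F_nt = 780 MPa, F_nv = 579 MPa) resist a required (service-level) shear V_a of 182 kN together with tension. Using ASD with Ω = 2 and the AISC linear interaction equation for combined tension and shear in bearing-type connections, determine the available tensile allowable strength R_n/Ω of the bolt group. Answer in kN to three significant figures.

233 kN

A_b = π·20²/4 = 314.2 mm²; f_rv = 182 × 1000 / (3 × 314.2) = 193.1 MPa.
F'_nt = 1.3 F_nt − (Ω F_nt / F_nv) f_rv = 1.3·780 − (2·780/579)·193.1 = 493.7 MPa, capped at F_nt → F'_nt = 493.7 MPa.
R_n = F'_nt · A_b · n = 493.7 × 314.2 × 3 / 1000 = 465.3 kN.
Allowable strength R_n/Ω = 465.3 / 2 = 233 kN.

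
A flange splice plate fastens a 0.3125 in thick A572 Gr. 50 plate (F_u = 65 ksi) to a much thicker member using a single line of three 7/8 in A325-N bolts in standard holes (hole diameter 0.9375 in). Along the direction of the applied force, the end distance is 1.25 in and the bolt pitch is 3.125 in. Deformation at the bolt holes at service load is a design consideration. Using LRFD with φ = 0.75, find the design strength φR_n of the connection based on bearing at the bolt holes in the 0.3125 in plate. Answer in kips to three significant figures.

78.3 kips

Per bolt r_n = 1.2 l_c t F_u ≤ 2.4 d t F_u; upper limit = 2.4 × 0.875 × 0.3125 × 65 = 42.66 kips.
Edge bolt: l_c = 1.25 − 0.9375/2 = 0.7812 in → 1.2 × 0.7812 × 0.3125 × 65 = 19.04 → r_n = 19.04 kips.
Interior bolts: l_c = 3.125 − 0.9375 = 2.188 in → 1.2 × 2.188 × 0.3125 × 65 = 53.32 → r_n = 42.66 kips.
R_n = 1 × 19.04 + 2 × 42.66 = 104.4 kips.
Design strength φR_n = 0.75 × 104.4 = 78.3 kips.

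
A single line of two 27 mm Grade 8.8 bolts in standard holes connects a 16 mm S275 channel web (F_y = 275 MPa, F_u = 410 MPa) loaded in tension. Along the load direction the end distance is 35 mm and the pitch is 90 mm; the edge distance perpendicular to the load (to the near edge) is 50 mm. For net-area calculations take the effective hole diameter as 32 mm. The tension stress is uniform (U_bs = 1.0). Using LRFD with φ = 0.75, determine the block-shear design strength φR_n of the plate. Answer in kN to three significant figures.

395 kN

Shear plane L_v = 35 + 1·90 = 125 mm; A_gv = 125 × 16 = 2000 mm².
A_nv = (125 − 1.5·32) × 16 = 1232 mm².
A_nt = (50 − 0.5·32) × 16 = 544 mm².
0.6 F_u A_nv = 303.1 kN; 0.6 F_y A_gv = 330 kN → shear rupture governs the shear term.
R_n = 303.1 + 1.0 × 410 × 544 / 1000 = 526.1 kN.
Design strength φR_n = 0.75 × 526.1 = 395 kN.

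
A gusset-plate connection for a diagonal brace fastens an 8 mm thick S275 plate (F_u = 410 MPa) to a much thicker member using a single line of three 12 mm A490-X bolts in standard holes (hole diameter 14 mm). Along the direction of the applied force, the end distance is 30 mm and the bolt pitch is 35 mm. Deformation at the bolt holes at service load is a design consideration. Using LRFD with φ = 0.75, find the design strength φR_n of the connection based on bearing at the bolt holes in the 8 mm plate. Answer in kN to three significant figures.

192 kN

Per bolt r_n = 1.2 l_c t F_u ≤ 2.4 d t F_u; upper limit = 2.4 × 12 × 8 × 410 / 1000 = 94.46 kN.
Edge bolt: l_c = 30 − 14/2 = 23 mm → 1.2 × 23 × 8 × 410 / 1000 = 90.53 → r_n = 90.53 kN.
Interior bolts: l_c = 35 − 14 = 21 mm → 1.2 × 21 × 8 × 410 / 1000 = 82.66 → r_n = 82.66 kN.
R_n = 1 × 90.53 + 2 × 82.66 = 255.8 kN.
Design strength φR_n = 0.75 × 255.8 = 192 kN.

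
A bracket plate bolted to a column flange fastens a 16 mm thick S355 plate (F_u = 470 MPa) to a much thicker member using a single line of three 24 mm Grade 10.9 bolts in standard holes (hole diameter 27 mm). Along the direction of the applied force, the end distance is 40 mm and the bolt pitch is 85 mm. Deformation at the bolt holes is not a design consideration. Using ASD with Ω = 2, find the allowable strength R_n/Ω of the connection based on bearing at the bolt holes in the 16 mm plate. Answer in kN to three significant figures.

Per bolt r_n = 1.5 l_c t F_u ≤ 3.0 d t F_u; upper limit = 3.0 × 24 × 16 × 470 / 1000 = 541.4 kN.
Edge bolt: l_c = 40 − 27/2 = 26.5 mm → 1.5 × 26.5 × 16 × 470 / 1000 = 298.9 → r_n = 298.9 kN.
Interior bolts: l_c = 85 − 27 = 58 mm → 1.5 × 58 × 16 × 470 / 1000 = 654.2 → r_n = 541.4 kN.
R_n = 1 × 298.9 + 2 × 541.4 = 1382 kN.
Allowable strength R_n/Ω = 1382 / 2 = 691 kN.

691 kN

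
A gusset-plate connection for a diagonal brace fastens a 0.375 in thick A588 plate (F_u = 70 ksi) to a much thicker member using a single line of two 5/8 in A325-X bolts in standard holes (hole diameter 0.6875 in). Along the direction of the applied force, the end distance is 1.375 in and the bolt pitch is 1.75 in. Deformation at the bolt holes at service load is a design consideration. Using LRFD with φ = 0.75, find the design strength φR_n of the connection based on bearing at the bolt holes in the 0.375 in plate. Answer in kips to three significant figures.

Per bolt r_n = 1.2 l_c t F_u ≤ 2.4 d t F_u; upper limit = 2.4 × 0.625 × 0.375 × 70 = 39.38 kips.
Edge bolt: l_c = 1.375 − 0.6875/2 = 1.031 in → 1.2 × 1.031 × 0.375 × 70 = 32.48 → r_n = 32.48 kips.
Interior bolts: l_c = 1.75 − 0.6875 = 1.062 in → 1.2 × 1.062 × 0.375 × 70 = 33.47 → r_n = 33.47 kips.
R_n = 1 × 32.48 + 1 × 33.47 = 65.95 kips.
Design strength φR_n = 0.75 × 65.95 = 49.5 kips.

49.5 kips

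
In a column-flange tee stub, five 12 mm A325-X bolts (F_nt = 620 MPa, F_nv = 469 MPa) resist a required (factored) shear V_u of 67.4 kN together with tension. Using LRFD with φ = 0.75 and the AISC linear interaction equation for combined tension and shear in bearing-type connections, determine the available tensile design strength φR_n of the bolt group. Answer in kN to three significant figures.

253 kN

A_b = π·12²/4 = 113.1 mm²; f_rv = 67.4 × 1000 / (5 × 113.1) = 119.2 MPa.
F'_nt = 1.3 F_nt − (F_nt / φF_nv) f_rv = 1.3·620 − (620/(0.75·469))·119.2 = 595.9 MPa, capped at F_nt → F'_nt = 595.9 MPa.
R_n = F'_nt · A_b · n = 595.9 × 113.1 × 5 / 1000 = 337 kN.
Design strength φR_n = 0.75 × 337 = 253 kN.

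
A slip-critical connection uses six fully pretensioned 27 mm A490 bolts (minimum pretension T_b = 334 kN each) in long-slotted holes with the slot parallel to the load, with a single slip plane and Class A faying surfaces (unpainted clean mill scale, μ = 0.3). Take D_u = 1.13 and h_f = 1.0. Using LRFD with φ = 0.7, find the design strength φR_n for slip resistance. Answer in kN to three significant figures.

R_n = μ · D_u · h_f · T_b · n_s · n_b = 0.3 × 1.13 × 1.0 × 334 × 1 × 6 = 679.4 kN.
Design strength φR_n = 0.7 × 679.4 = 476 kN.

476 kN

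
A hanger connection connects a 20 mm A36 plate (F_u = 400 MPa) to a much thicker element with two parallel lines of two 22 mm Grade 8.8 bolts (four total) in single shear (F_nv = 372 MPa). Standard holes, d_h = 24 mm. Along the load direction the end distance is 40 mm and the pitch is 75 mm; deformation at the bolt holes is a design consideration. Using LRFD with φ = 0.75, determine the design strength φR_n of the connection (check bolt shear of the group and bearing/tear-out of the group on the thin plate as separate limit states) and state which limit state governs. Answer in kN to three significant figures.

424 kN (bolt shear governs)

Bolt shear: A_b = π·22²/4 = 380.1 mm²; R_n = 372 × 380.1 × 4 × 1 / 1000 = 565.6 kN → 0.75 × 565.6 = 424 kN.
Bearing (1.2 l_c t F_u ≤ 2.4 d t F_u): upper limit = 2.4·22·20·400 / 1000 = 422.4 kN.
  Edge l_c = 40 − 24/2 = 28 → r_n = 268.8 kN; interior l_c = 75 − 24 = 51 → r_n = 422.4 kN.
  R_n,bearing = 2·268.8 + 2·422.4 = 1382 kN → 0.75 × 1382 = 1040 kN.
Bolt shear governs: 424 kN.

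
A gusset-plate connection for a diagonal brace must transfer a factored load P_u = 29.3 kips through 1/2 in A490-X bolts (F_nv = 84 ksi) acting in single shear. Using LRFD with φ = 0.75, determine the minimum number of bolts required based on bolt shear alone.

A_b = π·0.5²/4 = 0.1963 in².
Per-bolt design strength φR_n = 0.75 × 84 × 0.1963 × 1 = 12.37 kips.
n ≥ 29.3 / 12.37 = 2.369 → use 3 bolts.

3 bolts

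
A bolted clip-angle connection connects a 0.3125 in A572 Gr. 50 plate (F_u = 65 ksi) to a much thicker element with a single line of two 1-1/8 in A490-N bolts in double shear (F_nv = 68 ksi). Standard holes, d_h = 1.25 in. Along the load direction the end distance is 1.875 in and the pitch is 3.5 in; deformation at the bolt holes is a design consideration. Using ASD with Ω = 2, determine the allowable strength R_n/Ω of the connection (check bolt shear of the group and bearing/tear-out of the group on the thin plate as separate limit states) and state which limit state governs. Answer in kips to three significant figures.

Bolt shear: A_b = π·1.125²/4 = 0.994 in²; R_n = 68 × 0.994 × 2 × 2 = 270.4 kips → 270.4 / 2 = 135 kips.
Bearing (1.2 l_c t F_u ≤ 2.4 d t F_u): upper limit = 2.4·1.125·0.3125·65 = 54.84 kips.
  Edge l_c = 1.875 − 1.25/2 = 1.25 → r_n = 30.47 kips; interior l_c = 3.5 − 1.25 = 2.25 → r_n = 54.84 kips.
  R_n,bearing = 1·30.47 + 1·54.84 = 85.31 kips → 85.31 / 2 = 42.7 kips.
Bearing governs: 42.7 kips.

42.7 kips (bearing governs)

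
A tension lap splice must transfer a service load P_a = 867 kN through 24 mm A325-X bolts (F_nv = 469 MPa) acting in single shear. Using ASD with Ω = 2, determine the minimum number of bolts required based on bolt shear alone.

A_b = π·24²/4 = 452.4 mm².
Per-bolt allowable strength R_n/Ω = 469 × 452.4 × 1 / 1000 / 2 = 106.1 kN.
n ≥ 867 / 106.1 = 8.173 → use 9 bolts.

9 bolts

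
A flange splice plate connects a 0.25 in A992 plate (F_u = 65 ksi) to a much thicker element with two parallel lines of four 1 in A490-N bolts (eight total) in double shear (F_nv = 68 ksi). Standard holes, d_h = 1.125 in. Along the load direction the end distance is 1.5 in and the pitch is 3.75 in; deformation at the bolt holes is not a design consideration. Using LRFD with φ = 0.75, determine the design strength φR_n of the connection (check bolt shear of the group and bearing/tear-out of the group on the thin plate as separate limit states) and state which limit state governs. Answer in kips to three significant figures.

Bolt shear: A_b = π·1²/4 = 0.7854 in²; R_n = 68 × 0.7854 × 8 × 2 = 854.5 kips → 0.75 × 854.5 = 641 kips.
Bearing (1.5 l_c t F_u ≤ 3.0 d t F_u): upper limit = 3.0·1·0.25·65 = 48.75 kips.
  Edge l_c = 1.5 − 1.125/2 = 0.9375 → r_n = 22.85 kips; interior l_c = 3.75 − 1.125 = 2.625 → r_n = 48.75 kips.
  R_n,bearing = 2·22.85 + 6·48.75 = 338.2 kips → 0.75 × 338.2 = 254 kips.
Bearing governs: 254 kips.

254 kips (bearing governs)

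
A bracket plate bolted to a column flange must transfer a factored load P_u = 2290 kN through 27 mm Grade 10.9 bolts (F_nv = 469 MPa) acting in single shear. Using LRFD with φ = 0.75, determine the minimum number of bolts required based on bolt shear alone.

A_b = π·27²/4 = 572.6 mm².
Per-bolt design strength φR_n = 0.75 × 469 × 572.6 × 1 / 1000 = 201.4 kN.
n ≥ 2290 / 201.4 = 11.37 → use 12 bolts.

12 bolts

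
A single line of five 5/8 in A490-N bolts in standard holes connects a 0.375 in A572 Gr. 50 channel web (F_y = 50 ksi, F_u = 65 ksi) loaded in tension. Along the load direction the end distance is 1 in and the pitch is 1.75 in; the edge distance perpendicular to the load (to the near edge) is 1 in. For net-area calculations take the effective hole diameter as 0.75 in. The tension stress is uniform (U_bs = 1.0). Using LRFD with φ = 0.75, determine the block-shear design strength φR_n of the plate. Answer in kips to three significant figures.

Shear plane L_v = 1 + 4·1.75 = 8 in; A_gv = 8 × 0.375 = 3 in².
A_nv = (8 − 4.5·0.75) × 0.375 = 1.734 in².
A_nt = (1 − 0.5·0.75) × 0.375 = 0.2344 in².
0.6 F_u A_nv = 67.64 kips; 0.6 F_y A_gv = 90 kips → shear rupture governs the shear term.
R_n = 67.64 + 1.0 × 65 × 0.2344 = 82.88 kips.
Design strength φR_n = 0.75 × 82.88 = 62.2 kips.

62.2 kips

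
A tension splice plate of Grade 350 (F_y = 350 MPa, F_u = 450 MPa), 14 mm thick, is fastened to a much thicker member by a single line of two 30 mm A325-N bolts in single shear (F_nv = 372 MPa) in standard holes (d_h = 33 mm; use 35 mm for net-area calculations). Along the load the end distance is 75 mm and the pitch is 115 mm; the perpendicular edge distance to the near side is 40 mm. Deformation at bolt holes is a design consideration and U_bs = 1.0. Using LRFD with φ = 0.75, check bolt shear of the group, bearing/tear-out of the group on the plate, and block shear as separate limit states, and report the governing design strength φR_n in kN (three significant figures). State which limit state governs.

Bolt shear: A_b = π·30²/4 = 706.9 mm²; R_n = 372 × 706.9 × 2 × 1 / 1000 = 525.9 kN → 0.75 × 525.9 = 394 kN.
Bearing: edge l_c = 58.5, r_n = 442.3 kN; interior l_c = 82, r_n = 453.6 kN; R_n = 442.3 + 1·453.6 = 895.9 kN → 672 kN.
Block shear: A_gv = 2660, A_nv = 1925, A_nt = 315 mm²; R_n = min(0.6F_uA_nv, 0.6F_yA_gv) + U_bs·F_u·A_nt = 661.5 kN → 496 kN.
Bolt shear governs: 394 kN.

394 kN (bolt shear governs)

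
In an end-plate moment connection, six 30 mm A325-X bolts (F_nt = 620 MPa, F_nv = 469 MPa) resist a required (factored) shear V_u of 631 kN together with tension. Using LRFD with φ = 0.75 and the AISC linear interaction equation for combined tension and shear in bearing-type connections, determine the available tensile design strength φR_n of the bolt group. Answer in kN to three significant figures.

A_b = π·30²/4 = 706.9 mm²; f_rv = 631 × 1000 / (6 × 706.9) = 148.8 MPa.
F'_nt = 1.3 F_nt − (F_nt / φF_nv) f_rv = 1.3·620 − (620/(0.75·469))·148.8 = 543.8 MPa, capped at F_nt → F'_nt = 543.8 MPa.
R_n = F'_nt · A_b · n = 543.8 × 706.9 × 6 / 1000 = 2306 kN.
Design strength φR_n = 0.75 × 2306 = 1730 kN.

1730 kN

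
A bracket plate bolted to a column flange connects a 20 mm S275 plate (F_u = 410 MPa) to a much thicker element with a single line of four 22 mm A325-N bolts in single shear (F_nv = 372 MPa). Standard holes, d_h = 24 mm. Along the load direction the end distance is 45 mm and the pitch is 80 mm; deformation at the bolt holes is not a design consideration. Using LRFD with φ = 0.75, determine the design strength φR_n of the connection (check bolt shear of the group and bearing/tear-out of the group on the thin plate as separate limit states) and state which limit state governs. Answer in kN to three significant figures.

Bolt shear: A_b = π·22²/4 = 380.1 mm²; R_n = 372 × 380.1 × 4 × 1 / 1000 = 565.6 kN → 0.75 × 565.6 = 424 kN.
Bearing (1.5 l_c t F_u ≤ 3.0 d t F_u): upper limit = 3.0·22·20·410 / 1000 = 541.2 kN.
  Edge l_c = 45 − 24/2 = 33 → r_n = 405.9 kN; interior l_c = 80 − 24 = 56 → r_n = 541.2 kN.
  R_n,bearing = 1·405.9 + 3·541.2 = 2030 kN → 0.75 × 2030 = 1520 kN.
Bolt shear governs: 424 kN.

424 kN (bolt shear governs)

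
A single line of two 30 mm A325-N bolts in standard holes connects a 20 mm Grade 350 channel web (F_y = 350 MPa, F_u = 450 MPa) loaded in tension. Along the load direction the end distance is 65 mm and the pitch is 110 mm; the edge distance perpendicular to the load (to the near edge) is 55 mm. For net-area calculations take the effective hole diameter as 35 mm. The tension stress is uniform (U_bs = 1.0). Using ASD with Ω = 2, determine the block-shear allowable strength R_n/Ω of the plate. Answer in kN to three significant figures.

Shear plane L_v = 65 + 1·110 = 175 mm; A_gv = 175 × 20 = 3500 mm².
A_nv = (175 − 1.5·35) × 20 = 2450 mm².
A_nt = (55 − 0.5·35) × 20 = 750 mm².
0.6 F_u A_nv = 661.5 kN; 0.6 F_y A_gv = 735 kN → shear rupture governs the shear term.
R_n = 661.5 + 1.0 × 450 × 750 / 1000 = 999 kN.
Allowable strength R_n/Ω = 999 / 2 = 500 kN.

500 kN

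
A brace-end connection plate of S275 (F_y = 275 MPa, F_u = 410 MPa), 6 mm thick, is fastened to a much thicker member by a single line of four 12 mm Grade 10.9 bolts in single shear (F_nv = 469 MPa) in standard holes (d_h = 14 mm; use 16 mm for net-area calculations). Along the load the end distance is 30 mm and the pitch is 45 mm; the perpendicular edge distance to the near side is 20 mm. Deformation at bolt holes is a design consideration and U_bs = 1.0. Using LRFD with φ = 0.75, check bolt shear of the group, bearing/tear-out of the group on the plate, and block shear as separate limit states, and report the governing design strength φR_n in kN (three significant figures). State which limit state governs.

Bolt shear: A_b = π·12²/4 = 113.1 mm²; R_n = 469 × 113.1 × 4 × 1 / 1000 = 212.2 kN → 0.75 × 212.2 = 159 kN.
Bearing: edge l_c = 23, r_n = 67.9 kN; interior l_c = 31, r_n = 70.85 kN; R_n = 67.9 + 3·70.85 = 280.4 kN → 210 kN.
Block shear: A_gv = 990, A_nv = 654, A_nt = 72 mm²; R_n = min(0.6F_uA_nv, 0.6F_yA_gv) + U_bs·F_u·A_nt = 190.4 kN → 143 kN.
Block shear governs: 143 kN.

143 kN (block shear governs)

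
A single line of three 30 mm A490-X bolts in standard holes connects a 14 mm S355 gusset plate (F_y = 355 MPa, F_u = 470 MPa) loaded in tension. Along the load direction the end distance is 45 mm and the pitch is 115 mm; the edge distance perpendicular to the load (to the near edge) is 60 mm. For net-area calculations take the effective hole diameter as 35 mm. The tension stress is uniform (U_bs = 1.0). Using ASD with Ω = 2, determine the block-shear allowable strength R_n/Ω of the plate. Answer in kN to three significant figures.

510 kN

Shear plane L_v = 45 + 2·115 = 275 mm; A_gv = 275 × 14 = 3850 mm².
A_nv = (275 − 2.5·35) × 14 = 2625 mm².
A_nt = (60 − 0.5·35) × 14 = 595 mm².
0.6 F_u A_nv = 740.2 kN; 0.6 F_y A_gv = 820.1 kN → shear rupture governs the shear term.
R_n = 740.2 + 1.0 × 470 × 595 / 1000 = 1020 kN.
Allowable strength R_n/Ω = 1020 / 2 = 510 kN.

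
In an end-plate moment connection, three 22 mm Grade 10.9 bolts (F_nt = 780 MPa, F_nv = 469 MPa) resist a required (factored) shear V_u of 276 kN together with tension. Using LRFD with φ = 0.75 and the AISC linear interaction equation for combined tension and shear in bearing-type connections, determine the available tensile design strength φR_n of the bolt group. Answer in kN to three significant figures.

408 kN

A_b = π·22²/4 = 380.1 mm²; f_rv = 276 × 1000 / (3 × 380.1) = 242 MPa.
F'_nt = 1.3 F_nt − (F_nt / φF_nv) f_rv = 1.3·780 − (780/(0.75·469))·242 = 477.3 MPa, capped at F_nt → F'_nt = 477.3 MPa.
R_n = F'_nt · A_b · n = 477.3 × 380.1 × 3 / 1000 = 544.3 kN.
Design strength φR_n = 0.75 × 544.3 = 408 kN.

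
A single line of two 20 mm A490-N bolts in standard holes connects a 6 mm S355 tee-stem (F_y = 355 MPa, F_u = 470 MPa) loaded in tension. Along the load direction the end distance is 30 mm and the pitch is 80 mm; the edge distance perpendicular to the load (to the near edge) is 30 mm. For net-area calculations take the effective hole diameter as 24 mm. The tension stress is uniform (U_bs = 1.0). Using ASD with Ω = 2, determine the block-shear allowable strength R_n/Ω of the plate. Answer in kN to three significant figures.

88 kN

Shear plane L_v = 30 + 1·80 = 110 mm; A_gv = 110 × 6 = 660 mm².
A_nv = (110 − 1.5·24) × 6 = 444 mm².
A_nt = (30 − 0.5·24) × 6 = 108 mm².
0.6 F_u A_nv = 125.2 kN; 0.6 F_y A_gv = 140.6 kN → shear rupture governs the shear term.
R_n = 125.2 + 1.0 × 470 × 108 / 1000 = 176 kN.
Allowable strength R_n/Ω = 176 / 2 = 88 kN.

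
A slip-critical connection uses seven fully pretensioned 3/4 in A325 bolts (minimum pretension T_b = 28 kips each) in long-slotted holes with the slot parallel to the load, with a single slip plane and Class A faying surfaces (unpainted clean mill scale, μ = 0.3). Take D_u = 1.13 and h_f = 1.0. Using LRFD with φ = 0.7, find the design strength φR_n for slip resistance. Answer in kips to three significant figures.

46.5 kips

R_n = μ · D_u · h_f · T_b · n_s · n_b = 0.3 × 1.13 × 1.0 × 28 × 1 × 7 = 66.44 kips.
Design strength φR_n = 0.7 × 66.44 = 46.5 kips.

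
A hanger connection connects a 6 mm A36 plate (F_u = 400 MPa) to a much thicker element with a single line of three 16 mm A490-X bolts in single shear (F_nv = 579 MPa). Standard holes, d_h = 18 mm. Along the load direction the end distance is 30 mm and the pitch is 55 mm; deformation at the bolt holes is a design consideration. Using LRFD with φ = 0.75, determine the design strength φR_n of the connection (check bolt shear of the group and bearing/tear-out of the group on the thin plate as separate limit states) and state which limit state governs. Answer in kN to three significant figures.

Bolt shear: A_b = π·16²/4 = 201.1 mm²; R_n = 579 × 201.1 × 3 × 1 / 1000 = 349.2 kN → 0.75 × 349.2 = 262 kN.
Bearing (1.2 l_c t F_u ≤ 2.4 d t F_u): upper limit = 2.4·16·6·400 / 1000 = 92.16 kN.
  Edge l_c = 30 − 18/2 = 21 → r_n = 60.48 kN; interior l_c = 55 − 18 = 37 → r_n = 92.16 kN.
  R_n,bearing = 1·60.48 + 2·92.16 = 244.8 kN → 0.75 × 244.8 = 184 kN.
Bearing governs: 184 kN.

184 kN (bearing governs)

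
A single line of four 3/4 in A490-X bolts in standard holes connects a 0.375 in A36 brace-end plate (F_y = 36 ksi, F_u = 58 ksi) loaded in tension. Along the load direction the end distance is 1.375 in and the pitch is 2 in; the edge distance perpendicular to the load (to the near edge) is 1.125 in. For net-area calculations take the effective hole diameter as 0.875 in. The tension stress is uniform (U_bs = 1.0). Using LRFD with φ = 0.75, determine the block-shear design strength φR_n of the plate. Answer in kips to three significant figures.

53.4 kips

Shear plane L_v = 1.375 + 3·2 = 7.375 in; A_gv = 7.375 × 0.375 = 2.766 in².
A_nv = (7.375 − 3.5·0.875) × 0.375 = 1.617 in².
A_nt = (1.125 − 0.5·0.875) × 0.375 = 0.2578 in².
0.6 F_u A_nv = 56.28 kips; 0.6 F_y A_gv = 59.74 kips → shear rupture governs the shear term.
R_n = 56.28 + 1.0 × 58 × 0.2578 = 71.23 kips.
Design strength φR_n = 0.75 × 71.23 = 53.4 kips.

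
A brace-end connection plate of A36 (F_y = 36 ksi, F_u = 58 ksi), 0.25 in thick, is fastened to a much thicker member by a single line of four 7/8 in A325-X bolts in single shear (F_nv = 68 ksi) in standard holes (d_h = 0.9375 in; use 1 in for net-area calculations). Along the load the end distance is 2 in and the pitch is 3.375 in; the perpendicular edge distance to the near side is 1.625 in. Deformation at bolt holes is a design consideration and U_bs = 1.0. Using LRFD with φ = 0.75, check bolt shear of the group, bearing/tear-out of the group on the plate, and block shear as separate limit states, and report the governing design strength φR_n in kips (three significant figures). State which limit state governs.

61.3 kips (block shear governs)

Bolt shear: A_b = π·0.875²/4 = 0.6013 in²; R_n = 68 × 0.6013 × 4 × 1 = 163.6 kips → 0.75 × 163.6 = 123 kips.
Bearing: edge l_c = 1.531, r_n = 26.64 kips; interior l_c = 2.438, r_n = 30.45 kips; R_n = 26.64 + 3·30.45 = 118 kips → 88.5 kips.
Block shear: A_gv = 3.031, A_nv = 2.156, A_nt = 0.2812 in²; R_n = min(0.6F_uA_nv, 0.6F_yA_gv) + U_bs·F_u·A_nt = 81.79 kips → 61.3 kips.
Block shear governs: 61.3 kips.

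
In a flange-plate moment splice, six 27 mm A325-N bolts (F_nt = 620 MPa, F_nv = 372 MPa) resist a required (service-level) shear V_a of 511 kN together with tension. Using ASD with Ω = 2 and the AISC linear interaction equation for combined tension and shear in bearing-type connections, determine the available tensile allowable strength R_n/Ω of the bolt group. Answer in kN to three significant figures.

A_b = π·27²/4 = 572.6 mm²; f_rv = 511 × 1000 / (6 × 572.6) = 148.7 MPa.
F'_nt = 1.3 F_nt − (Ω F_nt / F_nv) f_rv = 1.3·620 − (2·620/372)·148.7 = 310.2 MPa, capped at F_nt → F'_nt = 310.2 MPa.
R_n = F'_nt · A_b · n = 310.2 × 572.6 × 6 / 1000 = 1066 kN.
Allowable strength R_n/Ω = 1066 / 2 = 533 kN.

533 kN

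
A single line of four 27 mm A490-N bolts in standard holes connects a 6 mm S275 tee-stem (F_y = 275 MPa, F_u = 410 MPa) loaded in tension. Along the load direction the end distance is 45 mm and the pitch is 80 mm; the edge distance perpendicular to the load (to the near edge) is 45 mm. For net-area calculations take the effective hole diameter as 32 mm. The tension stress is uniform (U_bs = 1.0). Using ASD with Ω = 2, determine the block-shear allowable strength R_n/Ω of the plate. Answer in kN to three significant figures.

Shear plane L_v = 45 + 3·80 = 285 mm; A_gv = 285 × 6 = 1710 mm².
A_nv = (285 − 3.5·32) × 6 = 1038 mm².
A_nt = (45 − 0.5·32) × 6 = 174 mm².
0.6 F_u A_nv = 255.3 kN; 0.6 F_y A_gv = 282.2 kN → shear rupture governs the shear term.
R_n = 255.3 + 1.0 × 410 × 174 / 1000 = 326.7 kN.
Allowable strength R_n/Ω = 326.7 / 2 = 163 kN.

163 kN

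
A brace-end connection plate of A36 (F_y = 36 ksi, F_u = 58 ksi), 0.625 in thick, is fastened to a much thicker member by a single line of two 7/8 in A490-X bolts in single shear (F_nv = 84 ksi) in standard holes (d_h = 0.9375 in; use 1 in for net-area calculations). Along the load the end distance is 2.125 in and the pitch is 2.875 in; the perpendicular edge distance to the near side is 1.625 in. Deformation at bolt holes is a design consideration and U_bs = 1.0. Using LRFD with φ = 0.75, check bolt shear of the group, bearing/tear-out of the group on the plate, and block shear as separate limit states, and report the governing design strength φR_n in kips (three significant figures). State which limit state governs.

Bolt shear: A_b = π·0.875²/4 = 0.6013 in²; R_n = 84 × 0.6013 × 2 × 1 = 101 kips → 0.75 × 101 = 75.8 kips.
Bearing: edge l_c = 1.656, r_n = 72.05 kips; interior l_c = 1.938, r_n = 76.12 kips; R_n = 72.05 + 1·76.12 = 148.2 kips → 111 kips.
Block shear: A_gv = 3.125, A_nv = 2.188, A_nt = 0.7031 in²; R_n = min(0.6F_uA_nv, 0.6F_yA_gv) + U_bs·F_u·A_nt = 108.3 kips → 81.2 kips.
Bolt shear governs: 75.8 kips.

75.8 kips (bolt shear governs)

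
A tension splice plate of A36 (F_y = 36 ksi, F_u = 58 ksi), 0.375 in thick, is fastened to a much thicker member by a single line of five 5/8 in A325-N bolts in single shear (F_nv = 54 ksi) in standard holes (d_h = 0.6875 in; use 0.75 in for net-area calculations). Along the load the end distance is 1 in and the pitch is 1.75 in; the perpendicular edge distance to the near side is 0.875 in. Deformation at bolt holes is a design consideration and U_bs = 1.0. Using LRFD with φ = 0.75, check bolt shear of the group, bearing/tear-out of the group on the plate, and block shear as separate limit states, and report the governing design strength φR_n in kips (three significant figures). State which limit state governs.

Bolt shear: A_b = π·0.625²/4 = 0.3068 in²; R_n = 54 × 0.3068 × 5 × 1 = 82.83 kips → 0.75 × 82.83 = 62.1 kips.
Bearing: edge l_c = 0.6562, r_n = 17.13 kips; interior l_c = 1.062, r_n = 27.73 kips; R_n = 17.13 + 4·27.73 = 128.1 kips → 96 kips.
Block shear: A_gv = 3, A_nv = 1.734, A_nt = 0.1875 in²; R_n = min(0.6F_uA_nv, 0.6F_yA_gv) + U_bs·F_u·A_nt = 71.23 kips → 53.4 kips.
Block shear governs: 53.4 kips.

53.4 kips (block shear governs)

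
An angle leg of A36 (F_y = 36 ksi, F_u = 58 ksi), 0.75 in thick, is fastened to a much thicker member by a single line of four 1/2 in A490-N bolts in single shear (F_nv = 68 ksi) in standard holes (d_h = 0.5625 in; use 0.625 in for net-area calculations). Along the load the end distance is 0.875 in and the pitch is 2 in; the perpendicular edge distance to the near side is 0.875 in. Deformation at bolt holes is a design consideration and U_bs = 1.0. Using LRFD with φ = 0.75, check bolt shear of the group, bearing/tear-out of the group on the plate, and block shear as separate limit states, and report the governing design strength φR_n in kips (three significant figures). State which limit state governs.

40.1 kips (bolt shear governs)

Bolt shear: A_b = π·0.5²/4 = 0.1963 in²; R_n = 68 × 0.1963 × 4 × 1 = 53.41 kips → 0.75 × 53.41 = 40.1 kips.
Bearing: edge l_c = 0.5938, r_n = 30.99 kips; interior l_c = 1.438, r_n = 52.2 kips; R_n = 30.99 + 3·52.2 = 187.6 kips → 141 kips.
Block shear: A_gv = 5.156, A_nv = 3.516, A_nt = 0.4219 in²; R_n = min(0.6F_uA_nv, 0.6F_yA_gv) + U_bs·F_u·A_nt = 135.8 kips → 102 kips.
Bolt shear governs: 40.1 kips.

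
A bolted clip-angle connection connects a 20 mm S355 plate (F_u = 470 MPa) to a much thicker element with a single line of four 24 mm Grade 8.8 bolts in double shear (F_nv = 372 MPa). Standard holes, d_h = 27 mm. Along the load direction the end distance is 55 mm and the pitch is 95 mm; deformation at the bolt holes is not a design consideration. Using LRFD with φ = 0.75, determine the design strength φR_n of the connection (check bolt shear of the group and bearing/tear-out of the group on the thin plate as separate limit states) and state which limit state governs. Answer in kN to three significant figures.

Bolt shear: A_b = π·24²/4 = 452.4 mm²; R_n = 372 × 452.4 × 4 × 2 / 1000 = 1346 kN → 0.75 × 1346 = 1010 kN.
Bearing (1.5 l_c t F_u ≤ 3.0 d t F_u): upper limit = 3.0·24·20·470 / 1000 = 676.8 kN.
  Edge l_c = 55 − 27/2 = 41.5 → r_n = 585.1 kN; interior l_c = 95 − 27 = 68 → r_n = 676.8 kN.
  R_n,bearing = 1·585.1 + 3·676.8 = 2616 kN → 0.75 × 2616 = 1960 kN.
Bolt shear governs: 1010 kN.

1010 kN (bolt shear governs)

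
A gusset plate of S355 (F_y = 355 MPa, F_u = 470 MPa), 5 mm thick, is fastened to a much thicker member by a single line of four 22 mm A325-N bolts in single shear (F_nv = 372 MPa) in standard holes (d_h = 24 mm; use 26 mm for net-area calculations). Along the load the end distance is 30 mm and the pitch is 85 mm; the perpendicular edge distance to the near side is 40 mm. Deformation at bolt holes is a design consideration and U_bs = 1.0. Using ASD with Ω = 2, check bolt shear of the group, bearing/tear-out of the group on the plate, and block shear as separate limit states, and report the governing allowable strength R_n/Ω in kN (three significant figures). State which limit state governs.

Bolt shear: A_b = π·22²/4 = 380.1 mm²; R_n = 372 × 380.1 × 4 × 1 / 1000 = 565.6 kN → 565.6 / 2 = 283 kN.
Bearing: edge l_c = 18, r_n = 50.76 kN; interior l_c = 61, r_n = 124.1 kN; R_n = 50.76 + 3·124.1 = 423 kN → 212 kN.
Block shear: A_gv = 1425, A_nv = 970, A_nt = 135 mm²; R_n = min(0.6F_uA_nv, 0.6F_yA_gv) + U_bs·F_u·A_nt = 337 kN → 168 kN.
Block shear governs: 168 kN.

168 kN (block shear governs)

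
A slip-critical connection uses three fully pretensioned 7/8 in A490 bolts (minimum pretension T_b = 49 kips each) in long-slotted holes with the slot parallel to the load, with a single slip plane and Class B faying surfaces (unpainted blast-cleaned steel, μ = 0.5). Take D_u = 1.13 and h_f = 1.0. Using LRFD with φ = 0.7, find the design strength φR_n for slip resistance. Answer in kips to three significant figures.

58.1 kips

R_n = μ · D_u · h_f · T_b · n_s · n_b = 0.5 × 1.13 × 1.0 × 49 × 1 × 3 = 83.05 kips.
Design strength φR_n = 0.7 × 83.05 = 58.1 kips.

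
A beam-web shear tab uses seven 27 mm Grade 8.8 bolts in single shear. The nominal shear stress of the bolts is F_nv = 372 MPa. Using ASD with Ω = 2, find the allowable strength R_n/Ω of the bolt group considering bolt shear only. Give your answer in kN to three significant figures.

A_b = π × 27² / 4 = 572.6 mm².
R_n = F_nv · A_b · n · n_s = 372 × 572.6 × 7 × 1 / 1000 = 1491 kN.
Allowable strength R_n/Ω = 1491 / 2 = 745 kN.

745 kN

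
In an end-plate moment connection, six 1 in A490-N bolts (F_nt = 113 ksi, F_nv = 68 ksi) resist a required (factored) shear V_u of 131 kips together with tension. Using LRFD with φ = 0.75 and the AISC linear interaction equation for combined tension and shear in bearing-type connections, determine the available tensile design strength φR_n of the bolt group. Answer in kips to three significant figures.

301 kips

A_b = π·1²/4 = 0.7854 in²; f_rv = 131 / (6 × 0.7854) = 27.8 ksi.
F'_nt = 1.3 F_nt − (F_nt / φF_nv) f_rv = 1.3·113 − (113/(0.75·68))·27.8 = 85.31 ksi, capped at F_nt → F'_nt = 85.31 ksi.
R_n = F'_nt · A_b · n = 85.31 × 0.7854 × 6 = 402 kips.
Design strength φR_n = 0.75 × 402 = 301 kips.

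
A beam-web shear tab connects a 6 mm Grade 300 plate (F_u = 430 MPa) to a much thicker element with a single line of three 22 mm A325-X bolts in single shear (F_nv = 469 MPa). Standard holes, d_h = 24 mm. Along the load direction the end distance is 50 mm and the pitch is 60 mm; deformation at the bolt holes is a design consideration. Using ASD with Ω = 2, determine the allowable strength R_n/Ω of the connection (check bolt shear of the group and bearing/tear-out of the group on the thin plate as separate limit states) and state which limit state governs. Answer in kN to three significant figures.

Bolt shear: A_b = π·22²/4 = 380.1 mm²; R_n = 469 × 380.1 × 3 × 1 / 1000 = 534.8 kN → 534.8 / 2 = 267 kN.
Bearing (1.2 l_c t F_u ≤ 2.4 d t F_u): upper limit = 2.4·22·6·430 / 1000 = 136.2 kN.
  Edge l_c = 50 − 24/2 = 38 → r_n = 117.6 kN; interior l_c = 60 − 24 = 36 → r_n = 111.5 kN.
  R_n,bearing = 1·117.6 + 2·111.5 = 340.6 kN → 340.6 / 2 = 170 kN.
Bearing governs: 170 kN.

170 kN (bearing governs)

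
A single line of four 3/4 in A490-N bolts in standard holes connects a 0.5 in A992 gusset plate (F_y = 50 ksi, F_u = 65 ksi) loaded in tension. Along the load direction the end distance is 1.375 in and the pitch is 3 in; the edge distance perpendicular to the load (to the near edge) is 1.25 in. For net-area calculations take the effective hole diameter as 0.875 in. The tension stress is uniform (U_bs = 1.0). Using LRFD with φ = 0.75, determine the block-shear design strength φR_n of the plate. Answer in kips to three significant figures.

Shear plane L_v = 1.375 + 3·3 = 10.38 in; A_gv = 10.38 × 0.5 = 5.188 in².
A_nv = (10.38 − 3.5·0.875) × 0.5 = 3.656 in².
A_nt = (1.25 − 0.5·0.875) × 0.5 = 0.4062 in².
0.6 F_u A_nv = 142.6 kips; 0.6 F_y A_gv = 155.6 kips → shear rupture governs the shear term.
R_n = 142.6 + 1.0 × 65 × 0.4062 = 169 kips.
Design strength φR_n = 0.75 × 169 = 127 kips.

127 kips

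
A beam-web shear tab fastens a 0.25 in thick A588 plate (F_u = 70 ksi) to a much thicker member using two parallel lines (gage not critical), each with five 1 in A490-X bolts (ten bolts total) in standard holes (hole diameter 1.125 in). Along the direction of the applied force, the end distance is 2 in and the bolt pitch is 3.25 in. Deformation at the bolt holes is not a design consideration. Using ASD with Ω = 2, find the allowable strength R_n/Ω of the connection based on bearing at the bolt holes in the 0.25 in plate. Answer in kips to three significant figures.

248 kips

Per bolt r_n = 1.5 l_c t F_u ≤ 3.0 d t F_u; upper limit = 3.0 × 1 × 0.25 × 70 = 52.5 kips.
Edge bolt: l_c = 2 − 1.125/2 = 1.438 in → 1.5 × 1.438 × 0.25 × 70 = 37.73 → r_n = 37.73 kips.
Interior bolts: l_c = 3.25 − 1.125 = 2.125 in → 1.5 × 2.125 × 0.25 × 70 = 55.78 → r_n = 52.5 kips.
R_n = 2 × 37.73 + 8 × 52.5 = 495.5 kips.
Allowable strength R_n/Ω = 495.5 / 2 = 248 kips.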